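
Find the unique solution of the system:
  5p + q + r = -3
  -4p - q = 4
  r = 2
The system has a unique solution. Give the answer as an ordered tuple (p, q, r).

(-1, 0, 2)

Form the augmented matrix and row-reduce:
  [  5   1  1  |  -3 ]
  [ -4  -1  0  |   4 ]
  [  0   0  1  |   2 ]
ρ1 ← 1/5·ρ1
  [  1  1/5  1/5  |  -3/5 ]
  [ -4   -1    0  |     4 ]
  [  0    0    1  |     2 ]
ρ2 ← ρ2 + 4·ρ1
  [ 1   1/5  1/5  |  -3/5 ]
  [ 0  -1/5  4/5  |   8/5 ]
  [ 0     0    1  |     2 ]
ρ2 ← -5·ρ2
  [ 1  1/5  1/5  |  -3/5 ]
  [ 0    1   -4  |    -8 ]
  [ 0    0    1  |     2 ]
ρ2 ← ρ2 + 4·ρ3
  [ 1  1/5  1/5  |  -3/5 ]
  [ 0    1    0  |     0 ]
  [ 0    0    1  |     2 ]
ρ1 ← ρ1 − 1/5·ρ3
  [ 1  1/5  0  |  -1 ]
  [ 0    1  0  |   0 ]
  [ 0    0  1  |   2 ]
ρ1 ← ρ1 − 1/5·ρ2
  [ 1  0  0  |  -1 ]
  [ 0  1  0  |   0 ]
  [ 0  0  1  |   2 ]
Reading off the last column: p = -1, q = 0, r = 2.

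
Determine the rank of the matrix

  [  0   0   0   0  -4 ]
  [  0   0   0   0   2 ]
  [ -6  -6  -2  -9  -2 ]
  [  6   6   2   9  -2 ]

rank = 2

R1 ↔ R3
  [ -6  -6  -2  -9  -2 ]
  [  0   0   0   0   2 ]
  [  0   0   0   0  -4 ]
  [  6   6   2   9  -2 ]
R1 := -1/6·R1
  [ 1  1  1/3  3/2  1/3 ]
  [ 0  0    0    0    2 ]
  [ 0  0    0    0   -4 ]
  [ 6  6    2    9   -2 ]
R4 := R4 − 6·R1
  [ 1  1  1/3  3/2  1/3 ]
  [ 0  0    0    0    2 ]
  [ 0  0    0    0   -4 ]
  [ 0  0    0    0   -4 ]
R2 := 1/2·R2
  [ 1  1  1/3  3/2  1/3 ]
  [ 0  0    0    0    1 ]
  [ 0  0    0    0   -4 ]
  [ 0  0    0    0   -4 ]
R3 := R3 + 4·R2
  [ 1  1  1/3  3/2  1/3 ]
  [ 0  0    0    0    1 ]
  [ 0  0    0    0    0 ]
  [ 0  0    0    0   -4 ]
R4 := R4 + 4·R2
  [ 1  1  1/3  3/2  1/3 ]
  [ 0  0    0    0    1 ]
  [ 0  0    0    0    0 ]
  [ 0  0    0    0    0 ]
R1 := R1 − 1/3·R2
  [ 1  1  1/3  3/2  0 ]
  [ 0  0    0    0  1 ]
  [ 0  0    0    0  0 ]
  [ 0  0    0    0  0 ]
The reduced form has 2 nonzero rows.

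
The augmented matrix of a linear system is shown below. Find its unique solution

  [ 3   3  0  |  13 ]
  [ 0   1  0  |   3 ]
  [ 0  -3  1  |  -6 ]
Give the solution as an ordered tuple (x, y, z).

ρ1 -> 1/3·ρ1
  [ 1   1  0  |  13/3 ]
  [ 0   1  0  |     3 ]
  [ 0  -3  1  |    -6 ]
ρ3 -> ρ3 + 3·ρ2
  [ 1  1  0  |  13/3 ]
  [ 0  1  0  |     3 ]
  [ 0  0  1  |     3 ]
ρ1 -> ρ1 − ρ2
  [ 1  0  0  |  4/3 ]
  [ 0  1  0  |    3 ]
  [ 0  0  1  |    3 ]
Reading off the last column: x = 4/3, y = 3, z = 3.

(4/3, 3, 3)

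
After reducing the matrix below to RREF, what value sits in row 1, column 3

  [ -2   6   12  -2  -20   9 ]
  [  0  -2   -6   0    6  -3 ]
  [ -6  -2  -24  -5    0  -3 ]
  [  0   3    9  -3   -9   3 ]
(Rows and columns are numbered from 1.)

3

r1 -> -1/2·r1
  [  1  -3   -6   1  10  -9/2 ]
  [  0  -2   -6   0   6    -3 ]
  [ -6  -2  -24  -5   0    -3 ]
  [  0   3    9  -3  -9     3 ]
r3 -> r3 + 6·r1
  [ 1   -3   -6   1  10  -9/2 ]
  [ 0   -2   -6   0   6    -3 ]
  [ 0  -20  -60   1  60   -30 ]
  [ 0    3    9  -3  -9     3 ]
r2 -> -1/2·r2
  [ 1   -3   -6   1  10  -9/2 ]
  [ 0    1    3   0  -3   3/2 ]
  [ 0  -20  -60   1  60   -30 ]
  [ 0    3    9  -3  -9     3 ]
r3 -> r3 + 20·r2
  [ 1  -3  -6   1  10  -9/2 ]
  [ 0   1   3   0  -3   3/2 ]
  [ 0   0   0   1   0     0 ]
  [ 0   3   9  -3  -9     3 ]
r4 -> r4 − 3·r2
  [ 1  -3  -6   1  10  -9/2 ]
  [ 0   1   3   0  -3   3/2 ]
  [ 0   0   0   1   0     0 ]
  [ 0   0   0  -3   0  -3/2 ]
r4 -> r4 + 3·r3
  [ 1  -3  -6  1  10  -9/2 ]
  [ 0   1   3  0  -3   3/2 ]
  [ 0   0   0  1   0     0 ]
  [ 0   0   0  0   0  -3/2 ]
r4 -> -2/3·r4
  [ 1  -3  -6  1  10  -9/2 ]
  [ 0   1   3  0  -3   3/2 ]
  [ 0   0   0  1   0     0 ]
  [ 0   0   0  0   0     1 ]
r2 -> r2 − 3/2·r4
  [ 1  -3  -6  1  10  -9/2 ]
  [ 0   1   3  0  -3     0 ]
  [ 0   0   0  1   0     0 ]
  [ 0   0   0  0   0     1 ]
r1 -> r1 + 9/2·r4
  [ 1  -3  -6  1  10  0 ]
  [ 0   1   3  0  -3  0 ]
  [ 0   0   0  1   0  0 ]
  [ 0   0   0  0   0  1 ]
r1 -> r1 − r3
  [ 1  -3  -6  0  10  0 ]
  [ 0   1   3  0  -3  0 ]
  [ 0   0   0  1   0  0 ]
  [ 0   0   0  0   0  1 ]
r1 -> r1 + 3·r2
  [ 1  0  3  0   1  0 ]
  [ 0  1  3  0  -3  0 ]
  [ 0  0  0  1   0  0 ]
  [ 0  0  0  0   0  1 ]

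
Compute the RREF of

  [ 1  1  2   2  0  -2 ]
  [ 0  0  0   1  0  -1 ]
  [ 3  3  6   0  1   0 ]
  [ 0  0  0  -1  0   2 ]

ρ3 := ρ3 − 3·ρ1
  [ 1  1  2   2  0  -2 ]
  [ 0  0  0   1  0  -1 ]
  [ 0  0  0  -6  1   6 ]
  [ 0  0  0  -1  0   2 ]
ρ3 := ρ3 + 6·ρ2
  [ 1  1  2   2  0  -2 ]
  [ 0  0  0   1  0  -1 ]
  [ 0  0  0   0  1   0 ]
  [ 0  0  0  -1  0   2 ]
ρ4 := ρ4 + ρ2
  [ 1  1  2  2  0  -2 ]
  [ 0  0  0  1  0  -1 ]
  [ 0  0  0  0  1   0 ]
  [ 0  0  0  0  0   1 ]
ρ2 := ρ2 + ρ4
  [ 1  1  2  2  0  -2 ]
  [ 0  0  0  1  0   0 ]
  [ 0  0  0  0  1   0 ]
  [ 0  0  0  0  0   1 ]
ρ1 := ρ1 + 2·ρ4
  [ 1  1  2  2  0  0 ]
  [ 0  0  0  1  0  0 ]
  [ 0  0  0  0  1  0 ]
  [ 0  0  0  0  0  1 ]
ρ1 := ρ1 − 2·ρ2
  [ 1  1  2  0  0  0 ]
  [ 0  0  0  1  0  0 ]
  [ 0  0  0  0  1  0 ]
  [ 0  0  0  0  0  1 ]

[[1, 1, 2, 0, 0, 0], [0, 0, 0, 1, 0, 0], [0, 0, 0, 0, 1, 0], [0, 0, 0, 0, 0, 1]]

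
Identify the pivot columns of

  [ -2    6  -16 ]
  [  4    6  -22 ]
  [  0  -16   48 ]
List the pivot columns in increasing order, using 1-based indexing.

R1 := -1/2·R1
  [ 1   -3    8 ]
  [ 4    6  -22 ]
  [ 0  -16   48 ]
R2 := R2 − 4·R1
  [ 1   -3    8 ]
  [ 0   18  -54 ]
  [ 0  -16   48 ]
R2 := 1/18·R2
  [ 1   -3   8 ]
  [ 0    1  -3 ]
  [ 0  -16  48 ]
R3 := R3 + 16·R2
  [ 1  -3   8 ]
  [ 0   1  -3 ]
  [ 0   0   0 ]
R1 := R1 + 3·R2
  [ 1  0  -1 ]
  [ 0  1  -3 ]
  [ 0  0   0 ]
Pivot columns are the columns containing a leading 1.

1, 2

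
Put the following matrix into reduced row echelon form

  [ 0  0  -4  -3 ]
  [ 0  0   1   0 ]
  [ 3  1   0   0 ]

r1 ↔ r3
r1 ← 1/3·r1
r3 ← r3 + 4·r2
r3 ← -1/3·r3

[[1, 1/3, 0, 0], [0, 0, 1, 0], [0, 0, 0, 1]]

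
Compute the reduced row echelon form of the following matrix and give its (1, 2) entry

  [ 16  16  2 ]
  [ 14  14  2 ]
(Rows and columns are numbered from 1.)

ρ1 -> 1/16·ρ1
  [  1   1  1/8 ]
  [ 14  14    2 ]
ρ2 -> ρ2 − 14·ρ1
  [ 1  1  1/8 ]
  [ 0  0  1/4 ]
ρ2 -> 4·ρ2
  [ 1  1  1/8 ]
  [ 0  0    1 ]
ρ1 -> ρ1 − 1/8·ρ2
  [ 1  1  0 ]
  [ 0  0  1 ]

1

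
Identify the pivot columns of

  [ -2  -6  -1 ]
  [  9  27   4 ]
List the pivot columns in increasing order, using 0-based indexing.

ρ1 := -1/2·ρ1
  [ 1   3  1/2 ]
  [ 9  27    4 ]
ρ2 := ρ2 − 9·ρ1
  [ 1  3   1/2 ]
  [ 0  0  -1/2 ]
ρ2 := -2·ρ2
  [ 1  3  1/2 ]
  [ 0  0    1 ]
ρ1 := ρ1 − 1/2·ρ2
  [ 1  3  0 ]
  [ 0  0  1 ]
Pivot columns are the columns containing a leading 1.

0, 2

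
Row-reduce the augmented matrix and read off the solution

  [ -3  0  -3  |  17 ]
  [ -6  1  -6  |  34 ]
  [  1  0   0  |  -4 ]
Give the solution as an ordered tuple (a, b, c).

(-4, 0, -5/3)

R1 ← -1/3·R1
  [  1  0   1  |  -17/3 ]
  [ -6  1  -6  |     34 ]
  [  1  0   0  |     -4 ]
R2 ← R2 + 6·R1
  [ 1  0  1  |  -17/3 ]
  [ 0  1  0  |      0 ]
  [ 1  0  0  |     -4 ]
R3 ← R3 − R1
  [ 1  0   1  |  -17/3 ]
  [ 0  1   0  |      0 ]
  [ 0  0  -1  |    5/3 ]
R3 ← -1·R3
  [ 1  0  1  |  -17/3 ]
  [ 0  1  0  |      0 ]
  [ 0  0  1  |   -5/3 ]
R1 ← R1 − R3
  [ 1  0  0  |    -4 ]
  [ 0  1  0  |     0 ]
  [ 0  0  1  |  -5/3 ]
Reading off the last column: a = -4, b = 0, c = -5/3.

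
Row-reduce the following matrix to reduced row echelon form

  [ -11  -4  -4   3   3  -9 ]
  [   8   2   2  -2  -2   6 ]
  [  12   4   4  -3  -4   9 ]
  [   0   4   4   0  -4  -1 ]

ρ1 → -1/11·ρ1
  [  1  4/11  4/11  -3/11  -3/11  9/11 ]
  [  8     2     2     -2     -2     6 ]
  [ 12     4     4     -3     -4     9 ]
  [  0     4     4      0     -4    -1 ]
ρ2 → ρ2 − 8·ρ1
  [  1    4/11    4/11  -3/11  -3/11   9/11 ]
  [  0  -10/11  -10/11   2/11   2/11  -6/11 ]
  [ 12       4       4     -3     -4      9 ]
  [  0       4       4      0     -4     -1 ]
ρ3 → ρ3 − 12·ρ1
  [ 1    4/11    4/11  -3/11  -3/11   9/11 ]
  [ 0  -10/11  -10/11   2/11   2/11  -6/11 ]
  [ 0   -4/11   -4/11   3/11  -8/11  -9/11 ]
  [ 0       4       4      0     -4     -1 ]
ρ2 → -11/10·ρ2
  [ 1   4/11   4/11  -3/11  -3/11   9/11 ]
  [ 0      1      1   -1/5   -1/5    3/5 ]
  [ 0  -4/11  -4/11   3/11  -8/11  -9/11 ]
  [ 0      4      4      0     -4     -1 ]
ρ3 → ρ3 + 4/11·ρ2
  [ 1  4/11  4/11  -3/11  -3/11  9/11 ]
  [ 0     1     1   -1/5   -1/5   3/5 ]
  [ 0     0     0    1/5   -4/5  -3/5 ]
  [ 0     4     4      0     -4    -1 ]
ρ4 → ρ4 − 4·ρ2
  [ 1  4/11  4/11  -3/11  -3/11   9/11 ]
  [ 0     1     1   -1/5   -1/5    3/5 ]
  [ 0     0     0    1/5   -4/5   -3/5 ]
  [ 0     0     0    4/5  -16/5  -17/5 ]
ρ3 → 5·ρ3
  [ 1  4/11  4/11  -3/11  -3/11   9/11 ]
  [ 0     1     1   -1/5   -1/5    3/5 ]
  [ 0     0     0      1     -4     -3 ]
  [ 0     0     0    4/5  -16/5  -17/5 ]
ρ4 → ρ4 − 4/5·ρ3
  [ 1  4/11  4/11  -3/11  -3/11  9/11 ]
  [ 0     1     1   -1/5   -1/5   3/5 ]
  [ 0     0     0      1     -4    -3 ]
  [ 0     0     0      0      0    -1 ]
ρ4 → -1·ρ4
  [ 1  4/11  4/11  -3/11  -3/11  9/11 ]
  [ 0     1     1   -1/5   -1/5   3/5 ]
  [ 0     0     0      1     -4    -3 ]
  [ 0     0     0      0      0     1 ]
ρ3 → ρ3 + 3·ρ4
  [ 1  4/11  4/11  -3/11  -3/11  9/11 ]
  [ 0     1     1   -1/5   -1/5   3/5 ]
  [ 0     0     0      1     -4     0 ]
  [ 0     0     0      0      0     1 ]
ρ2 → ρ2 − 3/5·ρ4
  [ 1  4/11  4/11  -3/11  -3/11  9/11 ]
  [ 0     1     1   -1/5   -1/5     0 ]
  [ 0     0     0      1     -4     0 ]
  [ 0     0     0      0      0     1 ]
ρ1 → ρ1 − 9/11·ρ4
  [ 1  4/11  4/11  -3/11  -3/11  0 ]
  [ 0     1     1   -1/5   -1/5  0 ]
  [ 0     0     0      1     -4  0 ]
  [ 0     0     0      0      0  1 ]
ρ2 → ρ2 + 1/5·ρ3
  [ 1  4/11  4/11  -3/11  -3/11  0 ]
  [ 0     1     1      0     -1  0 ]
  [ 0     0     0      1     -4  0 ]
  [ 0     0     0      0      0  1 ]
ρ1 → ρ1 + 3/11·ρ3
  [ 1  4/11  4/11  0  -15/11  0 ]
  [ 0     1     1  0      -1  0 ]
  [ 0     0     0  1      -4  0 ]
  [ 0     0     0  0       0  1 ]
ρ1 → ρ1 − 4/11·ρ2
  [ 1  0  0  0  -1  0 ]
  [ 0  1  1  0  -1  0 ]
  [ 0  0  0  1  -4  0 ]
  [ 0  0  0  0   0  1 ]

[[1, 0, 0, 0, -1, 0], [0, 1, 1, 0, -1, 0], [0, 0, 0, 1, -4, 0], [0, 0, 0, 0, 0, 1]]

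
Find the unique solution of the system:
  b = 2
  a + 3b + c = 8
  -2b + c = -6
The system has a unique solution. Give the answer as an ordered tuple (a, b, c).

Form the augmented matrix and row-reduce:
  [ 0   1  0  |   2 ]
  [ 1   3  1  |   8 ]
  [ 0  -2  1  |  -6 ]
R1 ↔ R2
  [ 1   3  1  |   8 ]
  [ 0   1  0  |   2 ]
  [ 0  -2  1  |  -6 ]
R3 ← R3 + 2·R2
  [ 1  3  1  |   8 ]
  [ 0  1  0  |   2 ]
  [ 0  0  1  |  -2 ]
R1 ← R1 − R3
  [ 1  3  0  |  10 ]
  [ 0  1  0  |   2 ]
  [ 0  0  1  |  -2 ]
R1 ← R1 − 3·R2
  [ 1  0  0  |   4 ]
  [ 0  1  0  |   2 ]
  [ 0  0  1  |  -2 ]
Reading off the last column: a = 4, b = 2, c = -2.

(4, 2, -2)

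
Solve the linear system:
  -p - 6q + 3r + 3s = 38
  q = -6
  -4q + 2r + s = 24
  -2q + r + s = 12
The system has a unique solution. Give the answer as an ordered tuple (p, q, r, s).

Form the augmented matrix and row-reduce:
  [ -1  -6  3  3  |  38 ]
  [  0   1  0  0  |  -6 ]
  [  0  -4  2  1  |  24 ]
  [  0  -2  1  1  |  12 ]
ρ1 ← -1·ρ1
  [ 1   6  -3  -3  |  -38 ]
  [ 0   1   0   0  |   -6 ]
  [ 0  -4   2   1  |   24 ]
  [ 0  -2   1   1  |   12 ]
ρ3 ← ρ3 + 4·ρ2
  [ 1   6  -3  -3  |  -38 ]
  [ 0   1   0   0  |   -6 ]
  [ 0   0   2   1  |    0 ]
  [ 0  -2   1   1  |   12 ]
ρ4 ← ρ4 + 2·ρ2
  [ 1  6  -3  -3  |  -38 ]
  [ 0  1   0   0  |   -6 ]
  [ 0  0   2   1  |    0 ]
  [ 0  0   1   1  |    0 ]
ρ3 ← 1/2·ρ3
  [ 1  6  -3   -3  |  -38 ]
  [ 0  1   0    0  |   -6 ]
  [ 0  0   1  1/2  |    0 ]
  [ 0  0   1    1  |    0 ]
ρ4 ← ρ4 − ρ3
  [ 1  6  -3   -3  |  -38 ]
  [ 0  1   0    0  |   -6 ]
  [ 0  0   1  1/2  |    0 ]
  [ 0  0   0  1/2  |    0 ]
ρ4 ← 2·ρ4
  [ 1  6  -3   -3  |  -38 ]
  [ 0  1   0    0  |   -6 ]
  [ 0  0   1  1/2  |    0 ]
  [ 0  0   0    1  |    0 ]
ρ3 ← ρ3 − 1/2·ρ4
  [ 1  6  -3  -3  |  -38 ]
  [ 0  1   0   0  |   -6 ]
  [ 0  0   1   0  |    0 ]
  [ 0  0   0   1  |    0 ]
ρ1 ← ρ1 + 3·ρ4
  [ 1  6  -3  0  |  -38 ]
  [ 0  1   0  0  |   -6 ]
  [ 0  0   1  0  |    0 ]
  [ 0  0   0  1  |    0 ]
ρ1 ← ρ1 + 3·ρ3
  [ 1  6  0  0  |  -38 ]
  [ 0  1  0  0  |   -6 ]
  [ 0  0  1  0  |    0 ]
  [ 0  0  0  1  |    0 ]
ρ1 ← ρ1 − 6·ρ2
  [ 1  0  0  0  |  -2 ]
  [ 0  1  0  0  |  -6 ]
  [ 0  0  1  0  |   0 ]
  [ 0  0  0  1  |   0 ]
Reading off the last column: p = -2, q = -6, r = 0, s = 0.

(-2, -6, 0, 0)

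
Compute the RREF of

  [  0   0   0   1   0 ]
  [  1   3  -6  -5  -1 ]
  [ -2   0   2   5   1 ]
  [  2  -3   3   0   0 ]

R1 <-> R2
  [  1   3  -6  -5  -1 ]
  [  0   0   0   1   0 ]
  [ -2   0   2   5   1 ]
  [  2  -3   3   0   0 ]
R3 ← R3 + 2·R1
  [ 1   3   -6  -5  -1 ]
  [ 0   0    0   1   0 ]
  [ 0   6  -10  -5  -1 ]
  [ 2  -3    3   0   0 ]
R4 ← R4 − 2·R1
  [ 1   3   -6  -5  -1 ]
  [ 0   0    0   1   0 ]
  [ 0   6  -10  -5  -1 ]
  [ 0  -9   15  10   2 ]
R2 <-> R3
  [ 1   3   -6  -5  -1 ]
  [ 0   6  -10  -5  -1 ]
  [ 0   0    0   1   0 ]
  [ 0  -9   15  10   2 ]
R2 ← 1/6·R2
  [ 1   3    -6    -5    -1 ]
  [ 0   1  -5/3  -5/6  -1/6 ]
  [ 0   0     0     1     0 ]
  [ 0  -9    15    10     2 ]
R4 ← R4 + 9·R2
  [ 1  3    -6    -5    -1 ]
  [ 0  1  -5/3  -5/6  -1/6 ]
  [ 0  0     0     1     0 ]
  [ 0  0     0   5/2   1/2 ]
R4 ← R4 − 5/2·R3
  [ 1  3    -6    -5    -1 ]
  [ 0  1  -5/3  -5/6  -1/6 ]
  [ 0  0     0     1     0 ]
  [ 0  0     0     0   1/2 ]
R4 ← 2·R4
  [ 1  3    -6    -5    -1 ]
  [ 0  1  -5/3  -5/6  -1/6 ]
  [ 0  0     0     1     0 ]
  [ 0  0     0     0     1 ]
R2 ← R2 + 1/6·R4
  [ 1  3    -6    -5  -1 ]
  [ 0  1  -5/3  -5/6   0 ]
  [ 0  0     0     1   0 ]
  [ 0  0     0     0   1 ]
R1 ← R1 + R4
  [ 1  3    -6    -5  0 ]
  [ 0  1  -5/3  -5/6  0 ]
  [ 0  0     0     1  0 ]
  [ 0  0     0     0  1 ]
R2 ← R2 + 5/6·R3
  [ 1  3    -6  -5  0 ]
  [ 0  1  -5/3   0  0 ]
  [ 0  0     0   1  0 ]
  [ 0  0     0   0  1 ]
R1 ← R1 + 5·R3
  [ 1  3    -6  0  0 ]
  [ 0  1  -5/3  0  0 ]
  [ 0  0     0  1  0 ]
  [ 0  0     0  0  1 ]
R1 ← R1 − 3·R2
  [ 1  0    -1  0  0 ]
  [ 0  1  -5/3  0  0 ]
  [ 0  0     0  1  0 ]
  [ 0  0     0  0  1 ]

[[1, 0, -1, 0, 0], [0, 1, -5/3, 0, 0], [0, 0, 0, 1, 0], [0, 0, 0, 0, 1]]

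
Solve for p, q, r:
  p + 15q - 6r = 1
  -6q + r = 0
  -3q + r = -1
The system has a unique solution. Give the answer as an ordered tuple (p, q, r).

Form the augmented matrix and row-reduce:
  [ 1  15  -6  |   1 ]
  [ 0  -6   1  |   0 ]
  [ 0  -3   1  |  -1 ]
R2 → -1/6·R2
  [ 1  15    -6  |   1 ]
  [ 0   1  -1/6  |   0 ]
  [ 0  -3     1  |  -1 ]
R3 → R3 + 3·R2
  [ 1  15    -6  |   1 ]
  [ 0   1  -1/6  |   0 ]
  [ 0   0   1/2  |  -1 ]
R3 → 2·R3
  [ 1  15    -6  |   1 ]
  [ 0   1  -1/6  |   0 ]
  [ 0   0     1  |  -2 ]
R2 → R2 + 1/6·R3
  [ 1  15  -6  |     1 ]
  [ 0   1   0  |  -1/3 ]
  [ 0   0   1  |    -2 ]
R1 → R1 + 6·R3
  [ 1  15  0  |   -11 ]
  [ 0   1  0  |  -1/3 ]
  [ 0   0  1  |    -2 ]
R1 → R1 − 15·R2
  [ 1  0  0  |    -6 ]
  [ 0  1  0  |  -1/3 ]
  [ 0  0  1  |    -2 ]
Reading off the last column: p = -6, q = -1/3, r = -2.

(-6, -1/3, -2)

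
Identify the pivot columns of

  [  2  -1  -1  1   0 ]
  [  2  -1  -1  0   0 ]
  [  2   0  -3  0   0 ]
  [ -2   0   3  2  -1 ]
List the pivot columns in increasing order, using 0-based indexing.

ρ1 → 1/2·ρ1
  [  1  -1/2  -1/2  1/2   0 ]
  [  2    -1    -1    0   0 ]
  [  2     0    -3    0   0 ]
  [ -2     0     3    2  -1 ]
ρ2 → ρ2 − 2·ρ1
  [  1  -1/2  -1/2  1/2   0 ]
  [  0     0     0   -1   0 ]
  [  2     0    -3    0   0 ]
  [ -2     0     3    2  -1 ]
ρ3 → ρ3 − 2·ρ1
  [  1  -1/2  -1/2  1/2   0 ]
  [  0     0     0   -1   0 ]
  [  0     1    -2   -1   0 ]
  [ -2     0     3    2  -1 ]
ρ4 → ρ4 + 2·ρ1
  [ 1  -1/2  -1/2  1/2   0 ]
  [ 0     0     0   -1   0 ]
  [ 0     1    -2   -1   0 ]
  [ 0    -1     2    3  -1 ]
ρ2 ↔ ρ3
  [ 1  -1/2  -1/2  1/2   0 ]
  [ 0     1    -2   -1   0 ]
  [ 0     0     0   -1   0 ]
  [ 0    -1     2    3  -1 ]
ρ4 → ρ4 + ρ2
  [ 1  -1/2  -1/2  1/2   0 ]
  [ 0     1    -2   -1   0 ]
  [ 0     0     0   -1   0 ]
  [ 0     0     0    2  -1 ]
ρ3 → -1·ρ3
  [ 1  -1/2  -1/2  1/2   0 ]
  [ 0     1    -2   -1   0 ]
  [ 0     0     0    1   0 ]
  [ 0     0     0    2  -1 ]
ρ4 → ρ4 − 2·ρ3
  [ 1  -1/2  -1/2  1/2   0 ]
  [ 0     1    -2   -1   0 ]
  [ 0     0     0    1   0 ]
  [ 0     0     0    0  -1 ]
ρ4 → -1·ρ4
  [ 1  -1/2  -1/2  1/2  0 ]
  [ 0     1    -2   -1  0 ]
  [ 0     0     0    1  0 ]
  [ 0     0     0    0  1 ]
ρ2 → ρ2 + ρ3
  [ 1  -1/2  -1/2  1/2  0 ]
  [ 0     1    -2    0  0 ]
  [ 0     0     0    1  0 ]
  [ 0     0     0    0  1 ]
ρ1 → ρ1 − 1/2·ρ3
  [ 1  -1/2  -1/2  0  0 ]
  [ 0     1    -2  0  0 ]
  [ 0     0     0  1  0 ]
  [ 0     0     0  0  1 ]
ρ1 → ρ1 + 1/2·ρ2
  [ 1  0  -3/2  0  0 ]
  [ 0  1    -2  0  0 ]
  [ 0  0     0  1  0 ]
  [ 0  0     0  0  1 ]
Pivot columns are the columns containing a leading 1.

0, 1, 3, 4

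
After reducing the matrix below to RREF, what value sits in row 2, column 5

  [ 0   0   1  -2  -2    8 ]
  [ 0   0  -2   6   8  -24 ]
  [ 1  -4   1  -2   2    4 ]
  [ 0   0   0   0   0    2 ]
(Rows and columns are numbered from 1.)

2

Swap ρ1 and ρ3.
  [ 1  -4   1  -2   2    4 ]
  [ 0   0  -2   6   8  -24 ]
  [ 0   0   1  -2  -2    8 ]
  [ 0   0   0   0   0    2 ]
Multiply ρ2 by -1/2.
  [ 1  -4  1  -2   2   4 ]
  [ 0   0  1  -3  -4  12 ]
  [ 0   0  1  -2  -2   8 ]
  [ 0   0  0   0   0   2 ]
Subtract ρ2 from ρ3.
  [ 1  -4  1  -2   2   4 ]
  [ 0   0  1  -3  -4  12 ]
  [ 0   0  0   1   2  -4 ]
  [ 0   0  0   0   0   2 ]
Multiply ρ4 by 1/2.
  [ 1  -4  1  -2   2   4 ]
  [ 0   0  1  -3  -4  12 ]
  [ 0   0  0   1   2  -4 ]
  [ 0   0  0   0   0   1 ]
Add 4 times ρ4 to ρ3.
  [ 1  -4  1  -2   2   4 ]
  [ 0   0  1  -3  -4  12 ]
  [ 0   0  0   1   2   0 ]
  [ 0   0  0   0   0   1 ]
Subtract 12 times ρ4 from ρ2.
  [ 1  -4  1  -2   2  4 ]
  [ 0   0  1  -3  -4  0 ]
  [ 0   0  0   1   2  0 ]
  [ 0   0  0   0   0  1 ]
Subtract 4 times ρ4 from ρ1.
  [ 1  -4  1  -2   2  0 ]
  [ 0   0  1  -3  -4  0 ]
  [ 0   0  0   1   2  0 ]
  [ 0   0  0   0   0  1 ]
Add 3 times ρ3 to ρ2.
  [ 1  -4  1  -2  2  0 ]
  [ 0   0  1   0  2  0 ]
  [ 0   0  0   1  2  0 ]
  [ 0   0  0   0  0  1 ]
Add 2 times ρ3 to ρ1.
  [ 1  -4  1  0  6  0 ]
  [ 0   0  1  0  2  0 ]
  [ 0   0  0  1  2  0 ]
  [ 0   0  0  0  0  1 ]
Subtract ρ2 from ρ1.
  [ 1  -4  0  0  4  0 ]
  [ 0   0  1  0  2  0 ]
  [ 0   0  0  1  2  0 ]
  [ 0   0  0  0  0  1 ]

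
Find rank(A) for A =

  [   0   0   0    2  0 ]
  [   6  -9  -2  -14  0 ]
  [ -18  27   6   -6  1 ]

r1 <=> r2
r1 → 1/6·r1
r3 → r3 + 18·r1
r2 → 1/2·r2
r3 → r3 + 48·r2
r1 → r1 + 7/3·r2
The reduced form has 3 nonzero rows.

rank = 3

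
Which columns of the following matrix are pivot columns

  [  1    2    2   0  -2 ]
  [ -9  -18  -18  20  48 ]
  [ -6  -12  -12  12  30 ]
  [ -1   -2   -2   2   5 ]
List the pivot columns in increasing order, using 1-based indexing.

R2 -> R2 + 9·R1
  [  1    2    2   0  -2 ]
  [  0    0    0  20  30 ]
  [ -6  -12  -12  12  30 ]
  [ -1   -2   -2   2   5 ]
R3 -> R3 + 6·R1
  [  1   2   2   0  -2 ]
  [  0   0   0  20  30 ]
  [  0   0   0  12  18 ]
  [ -1  -2  -2   2   5 ]
R4 -> R4 + R1
  [ 1  2  2   0  -2 ]
  [ 0  0  0  20  30 ]
  [ 0  0  0  12  18 ]
  [ 0  0  0   2   3 ]
R2 -> 1/20·R2
  [ 1  2  2   0   -2 ]
  [ 0  0  0   1  3/2 ]
  [ 0  0  0  12   18 ]
  [ 0  0  0   2    3 ]
R3 -> R3 − 12·R2
  [ 1  2  2  0   -2 ]
  [ 0  0  0  1  3/2 ]
  [ 0  0  0  0    0 ]
  [ 0  0  0  2    3 ]
R4 -> R4 − 2·R2
  [ 1  2  2  0   -2 ]
  [ 0  0  0  1  3/2 ]
  [ 0  0  0  0    0 ]
  [ 0  0  0  0    0 ]
Pivot columns are the columns containing a leading 1.

1, 4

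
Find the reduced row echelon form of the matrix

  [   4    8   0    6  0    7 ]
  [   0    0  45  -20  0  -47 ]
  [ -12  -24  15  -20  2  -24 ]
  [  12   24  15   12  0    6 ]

[[1, 2, 0, 0, 0, 1/4], [0, 0, 1, 0, 0, -3/5], [0, 0, 0, 1, 0, 1], [0, 0, 0, 0, 1, 4]]

r1 -> 1/4·r1
r3 -> r3 + 12·r1
r4 -> r4 − 12·r1
r2 -> 1/45·r2
r3 -> r3 − 15·r2
r4 -> r4 − 15·r2
r3 -> 3/14·r3
r4 -> r4 − 2/3·r3
r4 -> -7/2·r4
r3 -> r3 − 3/7·r4
r2 -> r2 + 4/9·r3
r1 -> r1 − 3/2·r3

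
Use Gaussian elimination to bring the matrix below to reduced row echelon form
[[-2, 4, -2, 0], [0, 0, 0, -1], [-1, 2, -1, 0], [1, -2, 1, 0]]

R1 -> -1/2·R1
  [  1  -2   1   0 ]
  [  0   0   0  -1 ]
  [ -1   2  -1   0 ]
  [  1  -2   1   0 ]
R3 -> R3 + R1
  [ 1  -2  1   0 ]
  [ 0   0  0  -1 ]
  [ 0   0  0   0 ]
  [ 1  -2  1   0 ]
R4 -> R4 − R1
  [ 1  -2  1   0 ]
  [ 0   0  0  -1 ]
  [ 0   0  0   0 ]
  [ 0   0  0   0 ]
R2 -> -1·R2
  [ 1  -2  1  0 ]
  [ 0   0  0  1 ]
  [ 0   0  0  0 ]
  [ 0   0  0  0 ]

[[1, -2, 1, 0], [0, 0, 0, 1], [0, 0, 0, 0], [0, 0, 0, 0]]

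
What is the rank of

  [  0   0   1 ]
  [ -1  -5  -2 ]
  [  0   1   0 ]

R1 <-> R2
  [ -1  -5  -2 ]
  [  0   0   1 ]
  [  0   1   0 ]
R1 -> -1·R1
  [ 1  5  2 ]
  [ 0  0  1 ]
  [ 0  1  0 ]
R2 <-> R3
  [ 1  5  2 ]
  [ 0  1  0 ]
  [ 0  0  1 ]
R1 -> R1 − 2·R3
  [ 1  5  0 ]
  [ 0  1  0 ]
  [ 0  0  1 ]
R1 -> R1 − 5·R2
  [ 1  0  0 ]
  [ 0  1  0 ]
  [ 0  0  1 ]
The reduced form has 3 nonzero rows.

rank = 3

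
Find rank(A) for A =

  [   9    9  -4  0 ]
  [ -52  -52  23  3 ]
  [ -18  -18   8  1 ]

rank = 3

ρ1 -> 1/9·ρ1
  [   1    1  -4/9  0 ]
  [ -52  -52    23  3 ]
  [ -18  -18     8  1 ]
ρ2 -> ρ2 + 52·ρ1
  [   1    1  -4/9  0 ]
  [   0    0  -1/9  3 ]
  [ -18  -18     8  1 ]
ρ3 -> ρ3 + 18·ρ1
  [ 1  1  -4/9  0 ]
  [ 0  0  -1/9  3 ]
  [ 0  0     0  1 ]
ρ2 -> -9·ρ2
  [ 1  1  -4/9    0 ]
  [ 0  0     1  -27 ]
  [ 0  0     0    1 ]
ρ2 -> ρ2 + 27·ρ3
  [ 1  1  -4/9  0 ]
  [ 0  0     1  0 ]
  [ 0  0     0  1 ]
ρ1 -> ρ1 + 4/9·ρ2
  [ 1  1  0  0 ]
  [ 0  0  1  0 ]
  [ 0  0  0  1 ]
The reduced form has 3 nonzero rows.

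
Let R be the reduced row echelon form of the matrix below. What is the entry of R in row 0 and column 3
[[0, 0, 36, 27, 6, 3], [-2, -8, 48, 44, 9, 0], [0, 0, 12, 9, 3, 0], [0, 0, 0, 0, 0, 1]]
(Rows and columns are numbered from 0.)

R1 <-> R2
  [ -2  -8  48  44  9  0 ]
  [  0   0  36  27  6  3 ]
  [  0   0  12   9  3  0 ]
  [  0   0   0   0  0  1 ]
R1 := -1/2·R1
  [ 1  4  -24  -22  -9/2  0 ]
  [ 0  0   36   27     6  3 ]
  [ 0  0   12    9     3  0 ]
  [ 0  0    0    0     0  1 ]
R2 := 1/36·R2
  [ 1  4  -24  -22  -9/2     0 ]
  [ 0  0    1  3/4   1/6  1/12 ]
  [ 0  0   12    9     3     0 ]
  [ 0  0    0    0     0     1 ]
R3 := R3 − 12·R2
  [ 1  4  -24  -22  -9/2     0 ]
  [ 0  0    1  3/4   1/6  1/12 ]
  [ 0  0    0    0     1    -1 ]
  [ 0  0    0    0     0     1 ]
R3 := R3 + R4
  [ 1  4  -24  -22  -9/2     0 ]
  [ 0  0    1  3/4   1/6  1/12 ]
  [ 0  0    0    0     1     0 ]
  [ 0  0    0    0     0     1 ]
R2 := R2 − 1/12·R4
  [ 1  4  -24  -22  -9/2  0 ]
  [ 0  0    1  3/4   1/6  0 ]
  [ 0  0    0    0     1  0 ]
  [ 0  0    0    0     0  1 ]
R2 := R2 − 1/6·R3
  [ 1  4  -24  -22  -9/2  0 ]
  [ 0  0    1  3/4     0  0 ]
  [ 0  0    0    0     1  0 ]
  [ 0  0    0    0     0  1 ]
R1 := R1 + 9/2·R3
  [ 1  4  -24  -22  0  0 ]
  [ 0  0    1  3/4  0  0 ]
  [ 0  0    0    0  1  0 ]
  [ 0  0    0    0  0  1 ]
R1 := R1 + 24·R2
  [ 1  4  0   -4  0  0 ]
  [ 0  0  1  3/4  0  0 ]
  [ 0  0  0    0  1  0 ]
  [ 0  0  0    0  0  1 ]

-4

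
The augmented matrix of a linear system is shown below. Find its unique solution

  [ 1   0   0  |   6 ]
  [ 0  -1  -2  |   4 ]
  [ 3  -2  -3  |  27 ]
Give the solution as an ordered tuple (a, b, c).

(6, -6, 1)

r3 → r3 − 3·r1
  [ 1   0   0  |  6 ]
  [ 0  -1  -2  |  4 ]
  [ 0  -2  -3  |  9 ]
r2 → -1·r2
  [ 1   0   0  |   6 ]
  [ 0   1   2  |  -4 ]
  [ 0  -2  -3  |   9 ]
r3 → r3 + 2·r2
  [ 1  0  0  |   6 ]
  [ 0  1  2  |  -4 ]
  [ 0  0  1  |   1 ]
r2 → r2 − 2·r3
  [ 1  0  0  |   6 ]
  [ 0  1  0  |  -6 ]
  [ 0  0  1  |   1 ]
Reading off the last column: a = 6, b = -6, c = 1.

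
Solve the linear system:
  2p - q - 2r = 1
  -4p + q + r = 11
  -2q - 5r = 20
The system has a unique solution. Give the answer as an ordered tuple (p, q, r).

(-3, 5, -6)

Form the augmented matrix and row-reduce:
  [  2  -1  -2  |   1 ]
  [ -4   1   1  |  11 ]
  [  0  -2  -5  |  20 ]
R1 ← 1/2·R1
R2 ← R2 + 4·R1
R2 ← -1·R2
R3 ← R3 + 2·R2
R2 ← R2 − 3·R3
R1 ← R1 + R3
R1 ← R1 + 1/2·R2
Reading off the last column: p = -3, q = 5, r = -6.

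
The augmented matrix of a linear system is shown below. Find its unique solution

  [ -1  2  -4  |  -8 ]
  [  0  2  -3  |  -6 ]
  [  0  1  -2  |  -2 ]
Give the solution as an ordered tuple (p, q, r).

R1 ← -1·R1
  [ 1  -2   4  |   8 ]
  [ 0   2  -3  |  -6 ]
  [ 0   1  -2  |  -2 ]
R2 ← 1/2·R2
  [ 1  -2     4  |   8 ]
  [ 0   1  -3/2  |  -3 ]
  [ 0   1    -2  |  -2 ]
R3 ← R3 − R2
  [ 1  -2     4  |   8 ]
  [ 0   1  -3/2  |  -3 ]
  [ 0   0  -1/2  |   1 ]
R3 ← -2·R3
  [ 1  -2     4  |   8 ]
  [ 0   1  -3/2  |  -3 ]
  [ 0   0     1  |  -2 ]
R2 ← R2 + 3/2·R3
  [ 1  -2  4  |   8 ]
  [ 0   1  0  |  -6 ]
  [ 0   0  1  |  -2 ]
R1 ← R1 − 4·R3
  [ 1  -2  0  |  16 ]
  [ 0   1  0  |  -6 ]
  [ 0   0  1  |  -2 ]
R1 ← R1 + 2·R2
  [ 1  0  0  |   4 ]
  [ 0  1  0  |  -6 ]
  [ 0  0  1  |  -2 ]
Reading off the last column: p = 4, q = -6, r = -2.

(4, -6, -2)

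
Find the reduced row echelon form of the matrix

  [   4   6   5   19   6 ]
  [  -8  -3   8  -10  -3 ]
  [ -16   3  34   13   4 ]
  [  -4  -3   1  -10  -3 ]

ρ1 -> 1/4·ρ1
  [   1  3/2  5/4  19/4  3/2 ]
  [  -8   -3    8   -10   -3 ]
  [ -16    3   34    13    4 ]
  [  -4   -3    1   -10   -3 ]
ρ2 -> ρ2 + 8·ρ1
  [   1  3/2  5/4  19/4  3/2 ]
  [   0    9   18    28    9 ]
  [ -16    3   34    13    4 ]
  [  -4   -3    1   -10   -3 ]
ρ3 -> ρ3 + 16·ρ1
  [  1  3/2  5/4  19/4  3/2 ]
  [  0    9   18    28    9 ]
  [  0   27   54    89   28 ]
  [ -4   -3    1   -10   -3 ]
ρ4 -> ρ4 + 4·ρ1
  [ 1  3/2  5/4  19/4  3/2 ]
  [ 0    9   18    28    9 ]
  [ 0   27   54    89   28 ]
  [ 0    3    6     9    3 ]
ρ2 -> 1/9·ρ2
  [ 1  3/2  5/4  19/4  3/2 ]
  [ 0    1    2  28/9    1 ]
  [ 0   27   54    89   28 ]
  [ 0    3    6     9    3 ]
ρ3 -> ρ3 − 27·ρ2
  [ 1  3/2  5/4  19/4  3/2 ]
  [ 0    1    2  28/9    1 ]
  [ 0    0    0     5    1 ]
  [ 0    3    6     9    3 ]
ρ4 -> ρ4 − 3·ρ2
  [ 1  3/2  5/4  19/4  3/2 ]
  [ 0    1    2  28/9    1 ]
  [ 0    0    0     5    1 ]
  [ 0    0    0  -1/3    0 ]
ρ3 -> 1/5·ρ3
  [ 1  3/2  5/4  19/4  3/2 ]
  [ 0    1    2  28/9    1 ]
  [ 0    0    0     1  1/5 ]
  [ 0    0    0  -1/3    0 ]
ρ4 -> ρ4 + 1/3·ρ3
  [ 1  3/2  5/4  19/4   3/2 ]
  [ 0    1    2  28/9     1 ]
  [ 0    0    0     1   1/5 ]
  [ 0    0    0     0  1/15 ]
ρ4 -> 15·ρ4
  [ 1  3/2  5/4  19/4  3/2 ]
  [ 0    1    2  28/9    1 ]
  [ 0    0    0     1  1/5 ]
  [ 0    0    0     0    1 ]
ρ3 -> ρ3 − 1/5·ρ4
  [ 1  3/2  5/4  19/4  3/2 ]
  [ 0    1    2  28/9    1 ]
  [ 0    0    0     1    0 ]
  [ 0    0    0     0    1 ]
ρ2 -> ρ2 − ρ4
  [ 1  3/2  5/4  19/4  3/2 ]
  [ 0    1    2  28/9    0 ]
  [ 0    0    0     1    0 ]
  [ 0    0    0     0    1 ]
ρ1 -> ρ1 − 3/2·ρ4
  [ 1  3/2  5/4  19/4  0 ]
  [ 0    1    2  28/9  0 ]
  [ 0    0    0     1  0 ]
  [ 0    0    0     0  1 ]
ρ2 -> ρ2 − 28/9·ρ3
  [ 1  3/2  5/4  19/4  0 ]
  [ 0    1    2     0  0 ]
  [ 0    0    0     1  0 ]
  [ 0    0    0     0  1 ]
ρ1 -> ρ1 − 19/4·ρ3
  [ 1  3/2  5/4  0  0 ]
  [ 0    1    2  0  0 ]
  [ 0    0    0  1  0 ]
  [ 0    0    0  0  1 ]
ρ1 -> ρ1 − 3/2·ρ2
  [ 1  0  -7/4  0  0 ]
  [ 0  1     2  0  0 ]
  [ 0  0     0  1  0 ]
  [ 0  0     0  0  1 ]

[[1, 0, -7/4, 0, 0], [0, 1, 2, 0, 0], [0, 0, 0, 1, 0], [0, 0, 0, 0, 1]]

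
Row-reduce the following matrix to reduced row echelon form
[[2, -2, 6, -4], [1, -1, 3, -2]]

Multiply R1 by 1/2.
Subtract R1 from R2.

[[1, -1, 3, -2], [0, 0, 0, 0]]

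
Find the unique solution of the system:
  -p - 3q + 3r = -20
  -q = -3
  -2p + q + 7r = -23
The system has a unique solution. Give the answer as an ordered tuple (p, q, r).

Form the augmented matrix and row-reduce:
  [ -1  -3  3  |  -20 ]
  [  0  -1  0  |   -3 ]
  [ -2   1  7  |  -23 ]
Multiply r1 by -1.
  [  1   3  -3  |   20 ]
  [  0  -1   0  |   -3 ]
  [ -2   1   7  |  -23 ]
Add 2 times r1 to r3.
  [ 1   3  -3  |  20 ]
  [ 0  -1   0  |  -3 ]
  [ 0   7   1  |  17 ]
Multiply r2 by -1.
  [ 1  3  -3  |  20 ]
  [ 0  1   0  |   3 ]
  [ 0  7   1  |  17 ]
Subtract 7 times r2 from r3.
  [ 1  3  -3  |  20 ]
  [ 0  1   0  |   3 ]
  [ 0  0   1  |  -4 ]
Add 3 times r3 to r1.
  [ 1  3  0  |   8 ]
  [ 0  1  0  |   3 ]
  [ 0  0  1  |  -4 ]
Subtract 3 times r2 from r1.
  [ 1  0  0  |  -1 ]
  [ 0  1  0  |   3 ]
  [ 0  0  1  |  -4 ]
Reading off the last column: p = -1, q = 3, r = -4.

(-1, 3, -4)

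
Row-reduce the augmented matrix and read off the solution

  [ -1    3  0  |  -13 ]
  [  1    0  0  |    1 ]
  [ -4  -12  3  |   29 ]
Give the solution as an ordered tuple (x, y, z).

R1 -> -1·R1
  [  1   -3  0  |  13 ]
  [  1    0  0  |   1 ]
  [ -4  -12  3  |  29 ]
R2 -> R2 − R1
  [  1   -3  0  |   13 ]
  [  0    3  0  |  -12 ]
  [ -4  -12  3  |   29 ]
R3 -> R3 + 4·R1
  [ 1   -3  0  |   13 ]
  [ 0    3  0  |  -12 ]
  [ 0  -24  3  |   81 ]
R2 -> 1/3·R2
  [ 1   -3  0  |  13 ]
  [ 0    1  0  |  -4 ]
  [ 0  -24  3  |  81 ]
R3 -> R3 + 24·R2
  [ 1  -3  0  |   13 ]
  [ 0   1  0  |   -4 ]
  [ 0   0  3  |  -15 ]
R3 -> 1/3·R3
  [ 1  -3  0  |  13 ]
  [ 0   1  0  |  -4 ]
  [ 0   0  1  |  -5 ]
R1 -> R1 + 3·R2
  [ 1  0  0  |   1 ]
  [ 0  1  0  |  -4 ]
  [ 0  0  1  |  -5 ]
Reading off the last column: x = 1, y = -4, z = -5.

(1, -4, -5)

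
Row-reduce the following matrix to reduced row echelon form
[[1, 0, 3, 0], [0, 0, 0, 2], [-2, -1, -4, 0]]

ρ3 -> ρ3 + 2·ρ1
  [ 1   0  3  0 ]
  [ 0   0  0  2 ]
  [ 0  -1  2  0 ]
ρ2 ↔ ρ3
  [ 1   0  3  0 ]
  [ 0  -1  2  0 ]
  [ 0   0  0  2 ]
ρ2 -> -1·ρ2
  [ 1  0   3  0 ]
  [ 0  1  -2  0 ]
  [ 0  0   0  2 ]
ρ3 -> 1/2·ρ3
  [ 1  0   3  0 ]
  [ 0  1  -2  0 ]
  [ 0  0   0  1 ]

[[1, 0, 3, 0], [0, 1, -2, 0], [0, 0, 0, 1]]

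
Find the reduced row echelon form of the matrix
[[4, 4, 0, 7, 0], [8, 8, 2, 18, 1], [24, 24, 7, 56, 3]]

[[1, 1, 0, 7/4, 0], [0, 0, 1, 2, 0], [0, 0, 0, 0, 1]]

r1 -> 1/4·r1
  [  1   1  0  7/4  0 ]
  [  8   8  2   18  1 ]
  [ 24  24  7   56  3 ]
r2 -> r2 − 8·r1
  [  1   1  0  7/4  0 ]
  [  0   0  2    4  1 ]
  [ 24  24  7   56  3 ]
r3 -> r3 − 24·r1
  [ 1  1  0  7/4  0 ]
  [ 0  0  2    4  1 ]
  [ 0  0  7   14  3 ]
r2 -> 1/2·r2
  [ 1  1  0  7/4    0 ]
  [ 0  0  1    2  1/2 ]
  [ 0  0  7   14    3 ]
r3 -> r3 − 7·r2
  [ 1  1  0  7/4     0 ]
  [ 0  0  1    2   1/2 ]
  [ 0  0  0    0  -1/2 ]
r3 -> -2·r3
  [ 1  1  0  7/4    0 ]
  [ 0  0  1    2  1/2 ]
  [ 0  0  0    0    1 ]
r2 -> r2 − 1/2·r3
  [ 1  1  0  7/4  0 ]
  [ 0  0  1    2  0 ]
  [ 0  0  0    0  1 ]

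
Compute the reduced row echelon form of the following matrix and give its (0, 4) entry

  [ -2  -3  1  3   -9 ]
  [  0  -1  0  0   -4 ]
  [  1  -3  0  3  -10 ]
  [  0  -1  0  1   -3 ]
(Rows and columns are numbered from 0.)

ρ1 := -1/2·ρ1
  [ 1  3/2  -1/2  -3/2  9/2 ]
  [ 0   -1     0     0   -4 ]
  [ 1   -3     0     3  -10 ]
  [ 0   -1     0     1   -3 ]
ρ3 := ρ3 − ρ1
  [ 1   3/2  -1/2  -3/2    9/2 ]
  [ 0    -1     0     0     -4 ]
  [ 0  -9/2   1/2   9/2  -29/2 ]
  [ 0    -1     0     1     -3 ]
ρ2 := -1·ρ2
  [ 1   3/2  -1/2  -3/2    9/2 ]
  [ 0     1     0     0      4 ]
  [ 0  -9/2   1/2   9/2  -29/2 ]
  [ 0    -1     0     1     -3 ]
ρ3 := ρ3 + 9/2·ρ2
  [ 1  3/2  -1/2  -3/2  9/2 ]
  [ 0    1     0     0    4 ]
  [ 0    0   1/2   9/2  7/2 ]
  [ 0   -1     0     1   -3 ]
ρ4 := ρ4 + ρ2
  [ 1  3/2  -1/2  -3/2  9/2 ]
  [ 0    1     0     0    4 ]
  [ 0    0   1/2   9/2  7/2 ]
  [ 0    0     0     1    1 ]
ρ3 := 2·ρ3
  [ 1  3/2  -1/2  -3/2  9/2 ]
  [ 0    1     0     0    4 ]
  [ 0    0     1     9    7 ]
  [ 0    0     0     1    1 ]
ρ3 := ρ3 − 9·ρ4
  [ 1  3/2  -1/2  -3/2  9/2 ]
  [ 0    1     0     0    4 ]
  [ 0    0     1     0   -2 ]
  [ 0    0     0     1    1 ]
ρ1 := ρ1 + 3/2·ρ4
  [ 1  3/2  -1/2  0   6 ]
  [ 0    1     0  0   4 ]
  [ 0    0     1  0  -2 ]
  [ 0    0     0  1   1 ]
ρ1 := ρ1 + 1/2·ρ3
  [ 1  3/2  0  0   5 ]
  [ 0    1  0  0   4 ]
  [ 0    0  1  0  -2 ]
  [ 0    0  0  1   1 ]
ρ1 := ρ1 − 3/2·ρ2
  [ 1  0  0  0  -1 ]
  [ 0  1  0  0   4 ]
  [ 0  0  1  0  -2 ]
  [ 0  0  0  1   1 ]

-1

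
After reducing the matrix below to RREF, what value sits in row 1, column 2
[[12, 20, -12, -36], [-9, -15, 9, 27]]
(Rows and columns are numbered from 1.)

R1 -> 1/12·R1
  [  1  5/3  -1  -3 ]
  [ -9  -15   9  27 ]
R2 -> R2 + 9·R1
  [ 1  5/3  -1  -3 ]
  [ 0    0   0   0 ]

5/3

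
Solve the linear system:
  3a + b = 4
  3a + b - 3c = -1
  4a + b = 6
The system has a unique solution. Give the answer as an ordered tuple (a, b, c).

Form the augmented matrix and row-reduce:
  [ 3  1   0  |   4 ]
  [ 3  1  -3  |  -1 ]
  [ 4  1   0  |   6 ]
R1 -> 1/3·R1
  [ 1  1/3   0  |  4/3 ]
  [ 3    1  -3  |   -1 ]
  [ 4    1   0  |    6 ]
R2 -> R2 − 3·R1
  [ 1  1/3   0  |  4/3 ]
  [ 0    0  -3  |   -5 ]
  [ 4    1   0  |    6 ]
R3 -> R3 − 4·R1
  [ 1   1/3   0  |  4/3 ]
  [ 0     0  -3  |   -5 ]
  [ 0  -1/3   0  |  2/3 ]
R2 <=> R3
  [ 1   1/3   0  |  4/3 ]
  [ 0  -1/3   0  |  2/3 ]
  [ 0     0  -3  |   -5 ]
R2 -> -3·R2
  [ 1  1/3   0  |  4/3 ]
  [ 0    1   0  |   -2 ]
  [ 0    0  -3  |   -5 ]
R3 -> -1/3·R3
  [ 1  1/3  0  |  4/3 ]
  [ 0    1  0  |   -2 ]
  [ 0    0  1  |  5/3 ]
R1 -> R1 − 1/3·R2
  [ 1  0  0  |    2 ]
  [ 0  1  0  |   -2 ]
  [ 0  0  1  |  5/3 ]
Reading off the last column: a = 2, b = -2, c = 5/3.

(2, -2, 5/3)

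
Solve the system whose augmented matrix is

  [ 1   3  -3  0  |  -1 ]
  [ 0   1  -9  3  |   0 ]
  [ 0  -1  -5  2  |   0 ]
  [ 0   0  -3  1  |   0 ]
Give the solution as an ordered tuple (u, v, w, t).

(-1, 0, 0, 0)

R3 -> R3 + R2
  [ 1  3   -3  0  |  -1 ]
  [ 0  1   -9  3  |   0 ]
  [ 0  0  -14  5  |   0 ]
  [ 0  0   -3  1  |   0 ]
R3 -> -1/14·R3
  [ 1  3  -3      0  |  -1 ]
  [ 0  1  -9      3  |   0 ]
  [ 0  0   1  -5/14  |   0 ]
  [ 0  0  -3      1  |   0 ]
R4 -> R4 + 3·R3
  [ 1  3  -3      0  |  -1 ]
  [ 0  1  -9      3  |   0 ]
  [ 0  0   1  -5/14  |   0 ]
  [ 0  0   0  -1/14  |   0 ]
R4 -> -14·R4
  [ 1  3  -3      0  |  -1 ]
  [ 0  1  -9      3  |   0 ]
  [ 0  0   1  -5/14  |   0 ]
  [ 0  0   0      1  |   0 ]
R3 -> R3 + 5/14·R4
  [ 1  3  -3  0  |  -1 ]
  [ 0  1  -9  3  |   0 ]
  [ 0  0   1  0  |   0 ]
  [ 0  0   0  1  |   0 ]
R2 -> R2 − 3·R4
  [ 1  3  -3  0  |  -1 ]
  [ 0  1  -9  0  |   0 ]
  [ 0  0   1  0  |   0 ]
  [ 0  0   0  1  |   0 ]
R2 -> R2 + 9·R3
  [ 1  3  -3  0  |  -1 ]
  [ 0  1   0  0  |   0 ]
  [ 0  0   1  0  |   0 ]
  [ 0  0   0  1  |   0 ]
R1 -> R1 + 3·R3
  [ 1  3  0  0  |  -1 ]
  [ 0  1  0  0  |   0 ]
  [ 0  0  1  0  |   0 ]
  [ 0  0  0  1  |   0 ]
R1 -> R1 − 3·R2
  [ 1  0  0  0  |  -1 ]
  [ 0  1  0  0  |   0 ]
  [ 0  0  1  0  |   0 ]
  [ 0  0  0  1  |   0 ]
Reading off the last column: u = -1, v = 0, w = 0, t = 0.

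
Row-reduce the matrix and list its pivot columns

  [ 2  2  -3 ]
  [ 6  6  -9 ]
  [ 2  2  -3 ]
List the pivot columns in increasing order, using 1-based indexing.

1

r1 -> 1/2·r1
  [ 1  1  -3/2 ]
  [ 6  6    -9 ]
  [ 2  2    -3 ]
r2 -> r2 − 6·r1
  [ 1  1  -3/2 ]
  [ 0  0     0 ]
  [ 2  2    -3 ]
r3 -> r3 − 2·r1
  [ 1  1  -3/2 ]
  [ 0  0     0 ]
  [ 0  0     0 ]
Pivot columns are the columns containing a leading 1.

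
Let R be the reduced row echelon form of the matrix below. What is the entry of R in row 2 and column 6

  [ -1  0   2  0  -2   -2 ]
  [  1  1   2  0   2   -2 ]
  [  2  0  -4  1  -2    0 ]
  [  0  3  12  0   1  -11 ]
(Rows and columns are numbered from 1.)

-4

r1 := -1·r1
  [ 1  0  -2  0   2    2 ]
  [ 1  1   2  0   2   -2 ]
  [ 2  0  -4  1  -2    0 ]
  [ 0  3  12  0   1  -11 ]
r2 := r2 − r1
  [ 1  0  -2  0   2    2 ]
  [ 0  1   4  0   0   -4 ]
  [ 2  0  -4  1  -2    0 ]
  [ 0  3  12  0   1  -11 ]
r3 := r3 − 2·r1
  [ 1  0  -2  0   2    2 ]
  [ 0  1   4  0   0   -4 ]
  [ 0  0   0  1  -6   -4 ]
  [ 0  3  12  0   1  -11 ]
r4 := r4 − 3·r2
  [ 1  0  -2  0   2   2 ]
  [ 0  1   4  0   0  -4 ]
  [ 0  0   0  1  -6  -4 ]
  [ 0  0   0  0   1   1 ]
r3 := r3 + 6·r4
  [ 1  0  -2  0  2   2 ]
  [ 0  1   4  0  0  -4 ]
  [ 0  0   0  1  0   2 ]
  [ 0  0   0  0  1   1 ]
r1 := r1 − 2·r4
  [ 1  0  -2  0  0   0 ]
  [ 0  1   4  0  0  -4 ]
  [ 0  0   0  1  0   2 ]
  [ 0  0   0  0  1   1 ]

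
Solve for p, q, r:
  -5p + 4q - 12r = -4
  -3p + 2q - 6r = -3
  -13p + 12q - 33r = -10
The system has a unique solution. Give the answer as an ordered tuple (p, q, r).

(2, -1/2, -2/3)

Form the augmented matrix and row-reduce:
  [  -5   4  -12  |   -4 ]
  [  -3   2   -6  |   -3 ]
  [ -13  12  -33  |  -10 ]
ρ1 -> -1/5·ρ1
  [   1  -4/5  12/5  |  4/5 ]
  [  -3     2    -6  |   -3 ]
  [ -13    12   -33  |  -10 ]
ρ2 -> ρ2 + 3·ρ1
  [   1  -4/5  12/5  |   4/5 ]
  [   0  -2/5   6/5  |  -3/5 ]
  [ -13    12   -33  |   -10 ]
ρ3 -> ρ3 + 13·ρ1
  [ 1  -4/5  12/5  |   4/5 ]
  [ 0  -2/5   6/5  |  -3/5 ]
  [ 0   8/5  -9/5  |   2/5 ]
ρ2 -> -5/2·ρ2
  [ 1  -4/5  12/5  |  4/5 ]
  [ 0     1    -3  |  3/2 ]
  [ 0   8/5  -9/5  |  2/5 ]
ρ3 -> ρ3 − 8/5·ρ2
  [ 1  -4/5  12/5  |  4/5 ]
  [ 0     1    -3  |  3/2 ]
  [ 0     0     3  |   -2 ]
ρ3 -> 1/3·ρ3
  [ 1  -4/5  12/5  |   4/5 ]
  [ 0     1    -3  |   3/2 ]
  [ 0     0     1  |  -2/3 ]
ρ2 -> ρ2 + 3·ρ3
  [ 1  -4/5  12/5  |   4/5 ]
  [ 0     1     0  |  -1/2 ]
  [ 0     0     1  |  -2/3 ]
ρ1 -> ρ1 − 12/5·ρ3
  [ 1  -4/5  0  |  12/5 ]
  [ 0     1  0  |  -1/2 ]
  [ 0     0  1  |  -2/3 ]
ρ1 -> ρ1 + 4/5·ρ2
  [ 1  0  0  |     2 ]
  [ 0  1  0  |  -1/2 ]
  [ 0  0  1  |  -2/3 ]
Reading off the last column: p = 2, q = -1/2, r = -2/3.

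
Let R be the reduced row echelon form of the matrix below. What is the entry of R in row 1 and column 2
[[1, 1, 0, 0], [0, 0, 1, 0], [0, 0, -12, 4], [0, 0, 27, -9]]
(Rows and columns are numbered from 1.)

1

ρ3 -> ρ3 + 12·ρ2
  [ 1  1   0   0 ]
  [ 0  0   1   0 ]
  [ 0  0   0   4 ]
  [ 0  0  27  -9 ]
ρ4 -> ρ4 − 27·ρ2
  [ 1  1  0   0 ]
  [ 0  0  1   0 ]
  [ 0  0  0   4 ]
  [ 0  0  0  -9 ]
ρ3 -> 1/4·ρ3
  [ 1  1  0   0 ]
  [ 0  0  1   0 ]
  [ 0  0  0   1 ]
  [ 0  0  0  -9 ]
ρ4 -> ρ4 + 9·ρ3
  [ 1  1  0  0 ]
  [ 0  0  1  0 ]
  [ 0  0  0  1 ]
  [ 0  0  0  0 ]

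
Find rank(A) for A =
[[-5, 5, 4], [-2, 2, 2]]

rank = 2

R1 ← -1/5·R1
  [  1  -1  -4/5 ]
  [ -2   2     2 ]
R2 ← R2 + 2·R1
  [ 1  -1  -4/5 ]
  [ 0   0   2/5 ]
R2 ← 5/2·R2
  [ 1  -1  -4/5 ]
  [ 0   0     1 ]
R1 ← R1 + 4/5·R2
  [ 1  -1  0 ]
  [ 0   0  1 ]
The reduced form has 2 nonzero rows.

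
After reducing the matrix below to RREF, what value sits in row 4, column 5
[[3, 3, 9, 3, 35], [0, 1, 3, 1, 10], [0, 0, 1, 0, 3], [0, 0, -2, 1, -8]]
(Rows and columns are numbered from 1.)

-2

r1 ← 1/3·r1
r4 ← r4 + 2·r3
r2 ← r2 − r4
r1 ← r1 − r4
r2 ← r2 − 3·r3
r1 ← r1 − 3·r3
r1 ← r1 − r2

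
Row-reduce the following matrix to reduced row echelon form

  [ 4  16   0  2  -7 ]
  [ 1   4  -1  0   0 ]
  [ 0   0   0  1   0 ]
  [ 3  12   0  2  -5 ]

Multiply r1 by 1/4.
Subtract r1 from r2.
Subtract 3 times r1 from r4.
Multiply r2 by -1.
Subtract 1/2 times r3 from r4.
Multiply r4 by 4.
Add 7/4 times r4 to r2.
Add 7/4 times r4 to r1.
Subtract 1/2 times r3 from r2.
Subtract 1/2 times r3 from r1.

[[1, 4, 0, 0, 0], [0, 0, 1, 0, 0], [0, 0, 0, 1, 0], [0, 0, 0, 0, 1]]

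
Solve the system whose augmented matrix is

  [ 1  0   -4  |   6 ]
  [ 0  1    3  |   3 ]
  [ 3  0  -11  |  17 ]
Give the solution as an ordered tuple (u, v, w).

(2, 6, -1)

Subtract 3 times r1 from r3.
Subtract 3 times r3 from r2.
Add 4 times r3 to r1.
Reading off the last column: u = 2, v = 6, w = -1.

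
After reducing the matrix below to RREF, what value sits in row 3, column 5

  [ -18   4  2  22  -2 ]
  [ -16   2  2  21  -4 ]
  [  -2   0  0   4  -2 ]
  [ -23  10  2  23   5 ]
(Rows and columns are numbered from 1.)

Multiply R1 by -1/18.
  [   1  -2/9  -1/9  -11/9  1/9 ]
  [ -16     2     2     21   -4 ]
  [  -2     0     0      4   -2 ]
  [ -23    10     2     23    5 ]
Add 16 times R1 to R2.
  [   1   -2/9  -1/9  -11/9    1/9 ]
  [   0  -14/9   2/9   13/9  -20/9 ]
  [  -2      0     0      4     -2 ]
  [ -23     10     2     23      5 ]
Add 2 times R1 to R3.
  [   1   -2/9  -1/9  -11/9    1/9 ]
  [   0  -14/9   2/9   13/9  -20/9 ]
  [   0   -4/9  -2/9   14/9  -16/9 ]
  [ -23     10     2     23      5 ]
Add 23 times R1 to R4.
  [ 1   -2/9  -1/9  -11/9    1/9 ]
  [ 0  -14/9   2/9   13/9  -20/9 ]
  [ 0   -4/9  -2/9   14/9  -16/9 ]
  [ 0   44/9  -5/9  -46/9   68/9 ]
Multiply R2 by -9/14.
  [ 1  -2/9  -1/9   -11/9    1/9 ]
  [ 0     1  -1/7  -13/14   10/7 ]
  [ 0  -4/9  -2/9    14/9  -16/9 ]
  [ 0  44/9  -5/9   -46/9   68/9 ]
Add 4/9 times R2 to R3.
  [ 1  -2/9  -1/9   -11/9   1/9 ]
  [ 0     1  -1/7  -13/14  10/7 ]
  [ 0     0  -2/7     8/7  -8/7 ]
  [ 0  44/9  -5/9   -46/9  68/9 ]
Subtract 44/9 times R2 from R4.
  [ 1  -2/9  -1/9   -11/9   1/9 ]
  [ 0     1  -1/7  -13/14  10/7 ]
  [ 0     0  -2/7     8/7  -8/7 ]
  [ 0     0   1/7    -4/7   4/7 ]
Multiply R3 by -7/2.
  [ 1  -2/9  -1/9   -11/9   1/9 ]
  [ 0     1  -1/7  -13/14  10/7 ]
  [ 0     0     1      -4     4 ]
  [ 0     0   1/7    -4/7   4/7 ]
Subtract 1/7 times R3 from R4.
  [ 1  -2/9  -1/9   -11/9   1/9 ]
  [ 0     1  -1/7  -13/14  10/7 ]
  [ 0     0     1      -4     4 ]
  [ 0     0     0       0     0 ]
Add 1/7 times R3 to R2.
  [ 1  -2/9  -1/9  -11/9  1/9 ]
  [ 0     1     0   -3/2    2 ]
  [ 0     0     1     -4    4 ]
  [ 0     0     0      0    0 ]
Add 1/9 times R3 to R1.
  [ 1  -2/9  0  -5/3  5/9 ]
  [ 0     1  0  -3/2    2 ]
  [ 0     0  1    -4    4 ]
  [ 0     0  0     0    0 ]
Add 2/9 times R2 to R1.
  [ 1  0  0    -2  1 ]
  [ 0  1  0  -3/2  2 ]
  [ 0  0  1    -4  4 ]
  [ 0  0  0     0  0 ]

4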